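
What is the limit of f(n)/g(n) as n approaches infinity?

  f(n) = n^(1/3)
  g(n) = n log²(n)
0

Since n^(1/3) (O(n^(1/3))) grows slower than n log²(n) (O(n log² n)),
the ratio f(n)/g(n) → 0 as n → ∞.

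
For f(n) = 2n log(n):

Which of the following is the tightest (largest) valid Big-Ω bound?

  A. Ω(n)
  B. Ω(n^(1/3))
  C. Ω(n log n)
C

f(n) = 2n log(n) is Ω(n log n).
All listed options are valid Big-Ω bounds (lower bounds),
but Ω(n log n) is the tightest (largest valid bound).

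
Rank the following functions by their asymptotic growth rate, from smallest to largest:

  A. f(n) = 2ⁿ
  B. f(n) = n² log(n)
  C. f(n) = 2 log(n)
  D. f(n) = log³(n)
C < D < B < A

Comparing growth rates:
C = 2 log(n) is O(log n)
D = log³(n) is O(log³ n)
B = n² log(n) is O(n² log n)
A = 2ⁿ is O(2ⁿ)

Therefore, the order from slowest to fastest is: C < D < B < A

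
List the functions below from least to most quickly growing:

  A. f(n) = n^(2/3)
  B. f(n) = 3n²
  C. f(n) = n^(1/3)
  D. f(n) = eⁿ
C < A < B < D

Comparing growth rates:
C = n^(1/3) is O(n^(1/3))
A = n^(2/3) is O(n^(2/3))
B = 3n² is O(n²)
D = eⁿ is O(eⁿ)

Therefore, the order from slowest to fastest is: C < A < B < D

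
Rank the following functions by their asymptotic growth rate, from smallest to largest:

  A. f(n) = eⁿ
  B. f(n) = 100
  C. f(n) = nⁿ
B < A < C

Comparing growth rates:
B = 100 is O(1)
A = eⁿ is O(eⁿ)
C = nⁿ is O(nⁿ)

Therefore, the order from slowest to fastest is: B < A < C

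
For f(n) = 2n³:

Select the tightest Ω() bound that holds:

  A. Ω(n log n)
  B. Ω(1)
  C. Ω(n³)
C

f(n) = 2n³ is Ω(n³).
All listed options are valid Big-Ω bounds (lower bounds),
but Ω(n³) is the tightest (largest valid bound).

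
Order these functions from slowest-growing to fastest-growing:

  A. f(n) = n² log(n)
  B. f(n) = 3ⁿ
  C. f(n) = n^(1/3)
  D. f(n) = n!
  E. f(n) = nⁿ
C < A < B < D < E

Comparing growth rates:
C = n^(1/3) is O(n^(1/3))
A = n² log(n) is O(n² log n)
B = 3ⁿ is O(3ⁿ)
D = n! is O(n!)
E = nⁿ is O(nⁿ)

Therefore, the order from slowest to fastest is: C < A < B < D < E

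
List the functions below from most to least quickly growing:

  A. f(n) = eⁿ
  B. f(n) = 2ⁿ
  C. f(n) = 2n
A > B > C

Comparing growth rates:
A = eⁿ is O(eⁿ)
B = 2ⁿ is O(2ⁿ)
C = 2n is O(n)

Therefore, the order from fastest to slowest is: A > B > C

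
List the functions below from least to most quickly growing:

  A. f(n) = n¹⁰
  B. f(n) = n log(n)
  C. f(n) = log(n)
C < B < A

Comparing growth rates:
C = log(n) is O(log n)
B = n log(n) is O(n log n)
A = n¹⁰ is O(n¹⁰)

Therefore, the order from slowest to fastest is: C < B < A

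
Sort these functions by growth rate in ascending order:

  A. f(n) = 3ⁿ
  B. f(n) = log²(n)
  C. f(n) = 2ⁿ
B < C < A

Comparing growth rates:
B = log²(n) is O(log² n)
C = 2ⁿ is O(2ⁿ)
A = 3ⁿ is O(3ⁿ)

Therefore, the order from slowest to fastest is: B < C < A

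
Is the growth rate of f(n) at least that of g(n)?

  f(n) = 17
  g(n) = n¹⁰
False

f(n) = 17 is O(1), and g(n) = n¹⁰ is O(n¹⁰).
Since O(1) grows slower than O(n¹⁰), f(n) = Ω(g(n)) is false.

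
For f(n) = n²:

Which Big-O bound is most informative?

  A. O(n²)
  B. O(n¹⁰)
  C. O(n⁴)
A

f(n) = n² is O(n²).
All listed options are valid Big-O bounds (upper bounds),
but O(n²) is the tightest (smallest valid bound).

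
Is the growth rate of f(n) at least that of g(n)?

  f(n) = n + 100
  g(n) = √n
True

f(n) = n + 100 is O(n), and g(n) = √n is O(√n).
Since O(n) grows at least as fast as O(√n), f(n) = Ω(g(n)) is true.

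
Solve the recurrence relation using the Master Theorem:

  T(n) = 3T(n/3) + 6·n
Θ(n log n)

Master Theorem: a = 3, b = 3, f(n) = 6·n.
Compute the critical exponent d = log₃(3) = 1.
Compare f(n) = Θ(n) against n^d:
  k = 1 = d, so f(n) = Θ(n^d) — Case 2.
  Work is balanced across levels: T(n) = Θ(n^d log n) = Θ(n log n).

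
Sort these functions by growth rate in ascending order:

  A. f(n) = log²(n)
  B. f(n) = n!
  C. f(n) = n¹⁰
A < C < B

Comparing growth rates:
A = log²(n) is O(log² n)
C = n¹⁰ is O(n¹⁰)
B = n! is O(n!)

Therefore, the order from slowest to fastest is: A < C < B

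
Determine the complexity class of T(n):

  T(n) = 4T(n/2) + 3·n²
Θ(n² log n)

Master Theorem: a = 4, b = 2, f(n) = 3·n².
Compute the critical exponent d = log₂(4) = 2.
Compare f(n) = Θ(n²) against n^d:
  k = 2 = d, so f(n) = Θ(n^d) — Case 2.
  Work is balanced across levels: T(n) = Θ(n^d log n) = Θ(n² log n).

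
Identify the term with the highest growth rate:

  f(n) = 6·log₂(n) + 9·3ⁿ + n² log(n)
9·3ⁿ

Looking at each term:
  - 6·log₂(n) is O(log n)
  - 9·3ⁿ is O(3ⁿ)
  - n² log(n) is O(n² log n)

The term 9·3ⁿ (O(3ⁿ)) grows fastest and dominates all others.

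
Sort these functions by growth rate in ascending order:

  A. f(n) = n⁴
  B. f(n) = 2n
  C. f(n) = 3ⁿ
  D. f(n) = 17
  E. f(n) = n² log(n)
D < B < E < A < C

Comparing growth rates:
D = 17 is O(1)
B = 2n is O(n)
E = n² log(n) is O(n² log n)
A = n⁴ is O(n⁴)
C = 3ⁿ is O(3ⁿ)

Therefore, the order from slowest to fastest is: D < B < E < A < C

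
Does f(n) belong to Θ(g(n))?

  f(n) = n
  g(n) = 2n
True

f(n) = n and g(n) = 2n are both O(n).
Since they have the same asymptotic growth rate, f(n) = Θ(g(n)) is true.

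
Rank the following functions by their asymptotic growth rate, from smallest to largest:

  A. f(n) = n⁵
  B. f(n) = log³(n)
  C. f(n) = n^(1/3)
B < C < A

Comparing growth rates:
B = log³(n) is O(log³ n)
C = n^(1/3) is O(n^(1/3))
A = n⁵ is O(n⁵)

Therefore, the order from slowest to fastest is: B < C < A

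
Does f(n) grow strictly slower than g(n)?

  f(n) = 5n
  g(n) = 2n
False

f(n) = 5n is O(n), and g(n) = 2n is O(n).
Since they have the same growth rate, f(n) = o(g(n)) is false.
(f = o(g) requires f to grow strictly slower, not equal.)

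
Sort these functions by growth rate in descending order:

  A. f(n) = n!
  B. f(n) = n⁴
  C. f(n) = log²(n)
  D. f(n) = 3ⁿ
A > D > B > C

Comparing growth rates:
A = n! is O(n!)
D = 3ⁿ is O(3ⁿ)
B = n⁴ is O(n⁴)
C = log²(n) is O(log² n)

Therefore, the order from fastest to slowest is: A > D > B > C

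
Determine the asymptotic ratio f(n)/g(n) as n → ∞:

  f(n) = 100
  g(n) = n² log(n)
0

Since 100 (O(1)) grows slower than n² log(n) (O(n² log n)),
the ratio f(n)/g(n) → 0 as n → ∞.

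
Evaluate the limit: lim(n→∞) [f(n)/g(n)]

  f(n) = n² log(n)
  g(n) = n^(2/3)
∞

Since n² log(n) (O(n² log n)) grows faster than n^(2/3) (O(n^(2/3))),
the ratio f(n)/g(n) → ∞ as n → ∞.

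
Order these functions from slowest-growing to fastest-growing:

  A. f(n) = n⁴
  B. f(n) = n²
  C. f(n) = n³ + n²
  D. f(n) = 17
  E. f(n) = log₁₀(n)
D < E < B < C < A

Comparing growth rates:
D = 17 is O(1)
E = log₁₀(n) is O(log n)
B = n² is O(n²)
C = n³ + n² is O(n³)
A = n⁴ is O(n⁴)

Therefore, the order from slowest to fastest is: D < E < B < C < A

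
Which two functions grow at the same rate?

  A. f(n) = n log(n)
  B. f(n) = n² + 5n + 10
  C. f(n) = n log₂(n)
A and C

Examining each function:
  A. n log(n) is O(n log n)
  B. n² + 5n + 10 is O(n²)
  C. n log₂(n) is O(n log n)

Functions A and C both have the same complexity class.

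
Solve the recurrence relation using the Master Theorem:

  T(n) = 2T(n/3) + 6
Θ(n^log₃(2))

Master Theorem: a = 2, b = 3, f(n) = 6.
Compute the critical exponent d = log₃(2) = 0.631.
Compare f(n) = Θ(1) against n^d:
  k = 0 < d = 0.631, so f(n) = O(n^(d-ε)) — Case 1.
  The recursion cost dominates: T(n) = Θ(n^d) = Θ(n^log₃(2)).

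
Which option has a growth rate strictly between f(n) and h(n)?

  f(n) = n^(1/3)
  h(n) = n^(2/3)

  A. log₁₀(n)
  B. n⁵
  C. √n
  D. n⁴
C

We need g(n) with n^(1/3) = o(g(n)) and g(n) = o(n^(2/3)), i.e. O(n^(1/3)) ≺ g ≺ O(n^(2/3)).
Check each option:
  A. log₁₀(n) — O(log n) does not grow strictly faster than f(n)
  B. n⁵ — O(n⁵) does not grow strictly slower than h(n)
  C. √n — O(√n) is strictly between O(n^(1/3)) and O(n^(2/3)) ✓
  D. n⁴ — O(n⁴) does not grow strictly slower than h(n)

Only option C (√n) lies strictly between.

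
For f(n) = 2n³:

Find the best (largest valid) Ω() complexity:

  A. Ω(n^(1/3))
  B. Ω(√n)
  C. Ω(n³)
C

f(n) = 2n³ is Ω(n³).
All listed options are valid Big-Ω bounds (lower bounds),
but Ω(n³) is the tightest (largest valid bound).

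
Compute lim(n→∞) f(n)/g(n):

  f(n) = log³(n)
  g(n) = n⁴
0

Since log³(n) (O(log³ n)) grows slower than n⁴ (O(n⁴)),
the ratio f(n)/g(n) → 0 as n → ∞.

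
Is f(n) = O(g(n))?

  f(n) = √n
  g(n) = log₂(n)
False

f(n) = √n is O(√n), and g(n) = log₂(n) is O(log n).
Since O(√n) grows faster than O(log n), f(n) = O(g(n)) is false.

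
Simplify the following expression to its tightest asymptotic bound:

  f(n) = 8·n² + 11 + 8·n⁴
Θ(n⁴)

Order the terms by growth rate: 11 ≺ 8·n² ≺ 8·n⁴.
The fastest-growing term 8·n⁴ dominates as n → ∞; dropping its constant factor gives Θ(n⁴).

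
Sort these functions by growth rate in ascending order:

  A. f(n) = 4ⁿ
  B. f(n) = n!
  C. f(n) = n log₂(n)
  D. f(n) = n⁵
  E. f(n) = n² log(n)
C < E < D < A < B

Comparing growth rates:
C = n log₂(n) is O(n log n)
E = n² log(n) is O(n² log n)
D = n⁵ is O(n⁵)
A = 4ⁿ is O(4ⁿ)
B = n! is O(n!)

Therefore, the order from slowest to fastest is: C < E < D < A < B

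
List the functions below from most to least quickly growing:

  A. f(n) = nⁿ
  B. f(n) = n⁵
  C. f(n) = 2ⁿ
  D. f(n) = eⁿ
A > D > C > B

Comparing growth rates:
A = nⁿ is O(nⁿ)
D = eⁿ is O(eⁿ)
C = 2ⁿ is O(2ⁿ)
B = n⁵ is O(n⁵)

Therefore, the order from fastest to slowest is: A > D > C > B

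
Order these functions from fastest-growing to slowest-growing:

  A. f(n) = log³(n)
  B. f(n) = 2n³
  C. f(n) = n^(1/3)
B > C > A

Comparing growth rates:
B = 2n³ is O(n³)
C = n^(1/3) is O(n^(1/3))
A = log³(n) is O(log³ n)

Therefore, the order from fastest to slowest is: B > C > A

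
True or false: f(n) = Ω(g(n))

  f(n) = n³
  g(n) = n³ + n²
True

f(n) = n³ and g(n) = n³ + n² are both O(n³).
Big-Ω permits equal growth rates (f ≥ c·g for some c > 0), so f(n) = Ω(g(n)) is true.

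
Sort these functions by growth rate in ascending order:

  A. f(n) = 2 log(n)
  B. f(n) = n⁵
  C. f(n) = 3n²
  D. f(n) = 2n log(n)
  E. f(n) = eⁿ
A < D < C < B < E

Comparing growth rates:
A = 2 log(n) is O(log n)
D = 2n log(n) is O(n log n)
C = 3n² is O(n²)
B = n⁵ is O(n⁵)
E = eⁿ is O(eⁿ)

Therefore, the order from slowest to fastest is: A < D < C < B < E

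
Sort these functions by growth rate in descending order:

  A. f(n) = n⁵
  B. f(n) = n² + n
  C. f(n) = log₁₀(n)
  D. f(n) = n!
D > A > B > C

Comparing growth rates:
D = n! is O(n!)
A = n⁵ is O(n⁵)
B = n² + n is O(n²)
C = log₁₀(n) is O(log n)

Therefore, the order from fastest to slowest is: D > A > B > C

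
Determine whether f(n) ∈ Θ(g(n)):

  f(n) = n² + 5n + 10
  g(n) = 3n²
True

f(n) = n² + 5n + 10 and g(n) = 3n² are both O(n²).
Since they have the same asymptotic growth rate, f(n) = Θ(g(n)) is true.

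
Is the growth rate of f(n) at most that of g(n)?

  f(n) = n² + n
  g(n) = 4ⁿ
True

f(n) = n² + n is O(n²), and g(n) = 4ⁿ is O(4ⁿ).
Since O(n²) ⊆ O(4ⁿ) (f grows no faster than g), f(n) = O(g(n)) is true.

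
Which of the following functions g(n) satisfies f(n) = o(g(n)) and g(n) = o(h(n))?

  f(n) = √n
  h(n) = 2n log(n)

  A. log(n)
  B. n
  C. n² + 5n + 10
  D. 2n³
B

We need g(n) with √n = o(g(n)) and g(n) = o(2n log(n)), i.e. O(√n) ≺ g ≺ O(n log n).
Check each option:
  A. log(n) — O(log n) does not grow strictly faster than f(n)
  B. n — O(n) is strictly between O(√n) and O(n log n) ✓
  C. n² + 5n + 10 — O(n²) does not grow strictly slower than h(n)
  D. 2n³ — O(n³) does not grow strictly slower than h(n)

Only option B (n) lies strictly between.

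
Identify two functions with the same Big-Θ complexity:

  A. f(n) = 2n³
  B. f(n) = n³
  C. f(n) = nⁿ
A and B

Examining each function:
  A. 2n³ is O(n³)
  B. n³ is O(n³)
  C. nⁿ is O(nⁿ)

Functions A and B both have the same complexity class.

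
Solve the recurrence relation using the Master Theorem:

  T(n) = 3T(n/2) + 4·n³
Θ(n³)

Master Theorem: a = 3, b = 2, f(n) = 4·n³.
Compute the critical exponent d = log₂(3) = 1.585.
Compare f(n) = Θ(n³) against n^d:
  k = 3 > d = 1.585, so f(n) = Ω(n^(d+ε)) — Case 3.
  Regularity: a·(n/b)^3/n^3 = a/b^3 = 3/8 < 1 ✓.
  The top-level work dominates: T(n) = Θ(f(n)) = Θ(n³).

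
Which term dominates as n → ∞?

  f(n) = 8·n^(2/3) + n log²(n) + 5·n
n log²(n)

Looking at each term:
  - 8·n^(2/3) is O(n^(2/3))
  - n log²(n) is O(n log² n)
  - 5·n is O(n)

The term n log²(n) (O(n log² n)) grows fastest and dominates all others.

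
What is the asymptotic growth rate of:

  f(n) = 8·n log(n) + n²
Θ(n²)

Order the terms by growth rate: 8·n log(n) ≺ n².
The fastest-growing term n² dominates as n → ∞; dropping its constant factor gives Θ(n²).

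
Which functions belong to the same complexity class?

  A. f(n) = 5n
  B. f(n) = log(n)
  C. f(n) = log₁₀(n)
B and C

Examining each function:
  A. 5n is O(n)
  B. log(n) is O(log n)
  C. log₁₀(n) is O(log n)

Functions B and C both have the same complexity class.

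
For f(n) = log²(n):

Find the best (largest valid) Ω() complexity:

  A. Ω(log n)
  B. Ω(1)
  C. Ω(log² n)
C

f(n) = log²(n) is Ω(log² n).
All listed options are valid Big-Ω bounds (lower bounds),
but Ω(log² n) is the tightest (largest valid bound).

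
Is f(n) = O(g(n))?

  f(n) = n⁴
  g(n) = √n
False

f(n) = n⁴ is O(n⁴), and g(n) = √n is O(√n).
Since O(n⁴) grows faster than O(√n), f(n) = O(g(n)) is false.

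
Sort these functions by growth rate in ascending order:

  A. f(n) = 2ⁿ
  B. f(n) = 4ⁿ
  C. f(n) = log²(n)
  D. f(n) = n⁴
C < D < A < B

Comparing growth rates:
C = log²(n) is O(log² n)
D = n⁴ is O(n⁴)
A = 2ⁿ is O(2ⁿ)
B = 4ⁿ is O(4ⁿ)

Therefore, the order from slowest to fastest is: C < D < A < B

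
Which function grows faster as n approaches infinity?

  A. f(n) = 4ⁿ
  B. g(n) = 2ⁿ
A

f(n) = 4ⁿ is O(4ⁿ), while g(n) = 2ⁿ is O(2ⁿ).
Since O(4ⁿ) grows faster than O(2ⁿ), f(n) dominates.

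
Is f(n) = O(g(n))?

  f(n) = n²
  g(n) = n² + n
True

f(n) = n² and g(n) = n² + n are both O(n²).
Big-O permits equal growth rates (f ≤ c·g for some c), so f(n) = O(g(n)) is true.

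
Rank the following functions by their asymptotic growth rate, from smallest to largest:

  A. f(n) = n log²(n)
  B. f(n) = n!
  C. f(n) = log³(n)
C < A < B

Comparing growth rates:
C = log³(n) is O(log³ n)
A = n log²(n) is O(n log² n)
B = n! is O(n!)

Therefore, the order from slowest to fastest is: C < A < B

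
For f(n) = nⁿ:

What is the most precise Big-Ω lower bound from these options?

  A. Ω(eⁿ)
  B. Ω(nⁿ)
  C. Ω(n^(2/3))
B

f(n) = nⁿ is Ω(nⁿ).
All listed options are valid Big-Ω bounds (lower bounds),
but Ω(nⁿ) is the tightest (largest valid bound).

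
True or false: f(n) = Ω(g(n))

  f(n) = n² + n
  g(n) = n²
True

f(n) = n² + n and g(n) = n² are both O(n²).
Big-Ω permits equal growth rates (f ≥ c·g for some c > 0), so f(n) = Ω(g(n)) is true.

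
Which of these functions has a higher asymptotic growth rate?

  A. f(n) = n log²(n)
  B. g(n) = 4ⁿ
B

f(n) = n log²(n) is O(n log² n), while g(n) = 4ⁿ is O(4ⁿ).
Since O(4ⁿ) grows faster than O(n log² n), g(n) dominates.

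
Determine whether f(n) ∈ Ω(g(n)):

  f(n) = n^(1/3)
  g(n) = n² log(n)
False

f(n) = n^(1/3) is O(n^(1/3)), and g(n) = n² log(n) is O(n² log n).
Since O(n^(1/3)) grows slower than O(n² log n), f(n) = Ω(g(n)) is false.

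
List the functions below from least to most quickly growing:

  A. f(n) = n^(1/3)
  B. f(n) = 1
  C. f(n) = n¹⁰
B < A < C

Comparing growth rates:
B = 1 is O(1)
A = n^(1/3) is O(n^(1/3))
C = n¹⁰ is O(n¹⁰)

Therefore, the order from slowest to fastest is: B < A < C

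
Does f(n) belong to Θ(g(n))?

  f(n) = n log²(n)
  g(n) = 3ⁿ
False

f(n) = n log²(n) is O(n log² n), and g(n) = 3ⁿ is O(3ⁿ).
Since they have different growth rates, f(n) = Θ(g(n)) is false.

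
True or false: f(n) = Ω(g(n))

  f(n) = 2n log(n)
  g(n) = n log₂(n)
True

f(n) = 2n log(n) and g(n) = n log₂(n) are both O(n log n).
Big-Ω permits equal growth rates (f ≥ c·g for some c > 0), so f(n) = Ω(g(n)) is true.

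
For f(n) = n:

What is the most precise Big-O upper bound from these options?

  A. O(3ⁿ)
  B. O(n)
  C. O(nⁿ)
B

f(n) = n is O(n).
All listed options are valid Big-O bounds (upper bounds),
but O(n) is the tightest (smallest valid bound).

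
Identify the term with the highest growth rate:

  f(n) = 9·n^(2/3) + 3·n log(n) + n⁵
n⁵

Looking at each term:
  - 9·n^(2/3) is O(n^(2/3))
  - 3·n log(n) is O(n log n)
  - n⁵ is O(n⁵)

The term n⁵ (O(n⁵)) grows fastest and dominates all others.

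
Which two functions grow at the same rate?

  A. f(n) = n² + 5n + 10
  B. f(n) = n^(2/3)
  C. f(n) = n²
A and C

Examining each function:
  A. n² + 5n + 10 is O(n²)
  B. n^(2/3) is O(n^(2/3))
  C. n² is O(n²)

Functions A and C both have the same complexity class.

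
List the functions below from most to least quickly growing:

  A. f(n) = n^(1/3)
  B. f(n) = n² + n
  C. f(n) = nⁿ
C > B > A

Comparing growth rates:
C = nⁿ is O(nⁿ)
B = n² + n is O(n²)
A = n^(1/3) is O(n^(1/3))

Therefore, the order from fastest to slowest is: C > B > A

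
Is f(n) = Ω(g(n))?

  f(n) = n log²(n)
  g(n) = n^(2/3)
True

f(n) = n log²(n) is O(n log² n), and g(n) = n^(2/3) is O(n^(2/3)).
Since O(n log² n) grows at least as fast as O(n^(2/3)), f(n) = Ω(g(n)) is true.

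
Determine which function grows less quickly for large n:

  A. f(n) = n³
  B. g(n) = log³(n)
B

f(n) = n³ is O(n³), while g(n) = log³(n) is O(log³ n).
Since O(log³ n) grows slower than O(n³), g(n) is dominated.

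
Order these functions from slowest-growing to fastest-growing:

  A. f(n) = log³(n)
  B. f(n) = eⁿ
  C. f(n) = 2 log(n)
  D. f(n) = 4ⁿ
C < A < B < D

Comparing growth rates:
C = 2 log(n) is O(log n)
A = log³(n) is O(log³ n)
B = eⁿ is O(eⁿ)
D = 4ⁿ is O(4ⁿ)

Therefore, the order from slowest to fastest is: C < A < B < D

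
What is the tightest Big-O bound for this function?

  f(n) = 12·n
O(n)

The dominant term in 12·n is 12·n, which is Θ(n).
Constants are absorbed, so the tightest bound is O(n).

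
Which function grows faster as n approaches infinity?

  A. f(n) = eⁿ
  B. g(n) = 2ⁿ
A

f(n) = eⁿ is O(eⁿ), while g(n) = 2ⁿ is O(2ⁿ).
Since O(eⁿ) grows faster than O(2ⁿ), f(n) dominates.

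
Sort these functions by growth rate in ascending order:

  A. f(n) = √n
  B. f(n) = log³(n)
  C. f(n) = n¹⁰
B < A < C

Comparing growth rates:
B = log³(n) is O(log³ n)
A = √n is O(√n)
C = n¹⁰ is O(n¹⁰)

Therefore, the order from slowest to fastest is: B < A < C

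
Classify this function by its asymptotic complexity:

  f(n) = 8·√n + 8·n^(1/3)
O(√n)

The dominant term in 8·√n + 8·n^(1/3) is 8·√n, which is Θ(√n).
Lower-order terms (8·n^(1/3)) are asymptotically negligible.
Constants are absorbed, so the tightest bound is O(√n).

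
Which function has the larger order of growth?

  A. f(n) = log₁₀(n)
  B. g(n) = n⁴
B

f(n) = log₁₀(n) is O(log n), while g(n) = n⁴ is O(n⁴).
Since O(n⁴) grows faster than O(log n), g(n) dominates.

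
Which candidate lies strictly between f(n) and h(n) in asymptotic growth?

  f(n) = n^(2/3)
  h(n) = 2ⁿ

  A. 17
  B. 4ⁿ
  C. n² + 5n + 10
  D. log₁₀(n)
C

We need g(n) with n^(2/3) = o(g(n)) and g(n) = o(2ⁿ), i.e. O(n^(2/3)) ≺ g ≺ O(2ⁿ).
Check each option:
  A. 17 — O(1) does not grow strictly faster than f(n)
  B. 4ⁿ — O(4ⁿ) does not grow strictly slower than h(n)
  C. n² + 5n + 10 — O(n²) is strictly between O(n^(2/3)) and O(2ⁿ) ✓
  D. log₁₀(n) — O(log n) does not grow strictly faster than f(n)

Only option C (n² + 5n + 10) lies strictly between.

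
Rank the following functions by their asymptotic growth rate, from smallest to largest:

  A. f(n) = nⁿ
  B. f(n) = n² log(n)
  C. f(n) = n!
B < C < A

Comparing growth rates:
B = n² log(n) is O(n² log n)
C = n! is O(n!)
A = nⁿ is O(nⁿ)

Therefore, the order from slowest to fastest is: B < C < A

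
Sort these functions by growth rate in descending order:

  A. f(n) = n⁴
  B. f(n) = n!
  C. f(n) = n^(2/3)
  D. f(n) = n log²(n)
B > A > D > C

Comparing growth rates:
B = n! is O(n!)
A = n⁴ is O(n⁴)
D = n log²(n) is O(n log² n)
C = n^(2/3) is O(n^(2/3))

Therefore, the order from fastest to slowest is: B > A > D > C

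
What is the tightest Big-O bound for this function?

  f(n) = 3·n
O(n)

The dominant term in 3·n is 3·n, which is Θ(n).
Constants are absorbed, so the tightest bound is O(n).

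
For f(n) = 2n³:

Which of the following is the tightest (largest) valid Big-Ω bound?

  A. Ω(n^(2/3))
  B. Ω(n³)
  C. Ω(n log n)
B

f(n) = 2n³ is Ω(n³).
All listed options are valid Big-Ω bounds (lower bounds),
but Ω(n³) is the tightest (largest valid bound).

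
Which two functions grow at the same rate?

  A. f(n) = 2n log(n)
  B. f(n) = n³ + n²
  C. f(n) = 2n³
B and C

Examining each function:
  A. 2n log(n) is O(n log n)
  B. n³ + n² is O(n³)
  C. 2n³ is O(n³)

Functions B and C both have the same complexity class.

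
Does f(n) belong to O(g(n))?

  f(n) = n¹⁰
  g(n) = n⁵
False

f(n) = n¹⁰ is O(n¹⁰), and g(n) = n⁵ is O(n⁵).
Since O(n¹⁰) grows faster than O(n⁵), f(n) = O(g(n)) is false.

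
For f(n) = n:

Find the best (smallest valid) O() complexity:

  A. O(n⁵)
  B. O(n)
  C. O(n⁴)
B

f(n) = n is O(n).
All listed options are valid Big-O bounds (upper bounds),
but O(n) is the tightest (smallest valid bound).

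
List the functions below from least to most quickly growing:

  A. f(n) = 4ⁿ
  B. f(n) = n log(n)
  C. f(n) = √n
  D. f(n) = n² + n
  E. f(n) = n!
C < B < D < A < E

Comparing growth rates:
C = √n is O(√n)
B = n log(n) is O(n log n)
D = n² + n is O(n²)
A = 4ⁿ is O(4ⁿ)
E = n! is O(n!)

Therefore, the order from slowest to fastest is: C < B < D < A < E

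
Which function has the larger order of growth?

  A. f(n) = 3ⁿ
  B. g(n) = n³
A

f(n) = 3ⁿ is O(3ⁿ), while g(n) = n³ is O(n³).
Since O(3ⁿ) grows faster than O(n³), f(n) dominates.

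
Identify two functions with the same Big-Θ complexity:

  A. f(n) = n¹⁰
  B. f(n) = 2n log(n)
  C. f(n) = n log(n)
B and C

Examining each function:
  A. n¹⁰ is O(n¹⁰)
  B. 2n log(n) is O(n log n)
  C. n log(n) is O(n log n)

Functions B and C both have the same complexity class.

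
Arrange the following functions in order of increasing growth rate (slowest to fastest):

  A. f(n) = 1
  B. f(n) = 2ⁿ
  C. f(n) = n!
A < B < C

Comparing growth rates:
A = 1 is O(1)
B = 2ⁿ is O(2ⁿ)
C = n! is O(n!)

Therefore, the order from slowest to fastest is: A < B < C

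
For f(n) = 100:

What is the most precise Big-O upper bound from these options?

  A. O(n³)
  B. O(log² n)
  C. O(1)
C

f(n) = 100 is O(1).
All listed options are valid Big-O bounds (upper bounds),
but O(1) is the tightest (smallest valid bound).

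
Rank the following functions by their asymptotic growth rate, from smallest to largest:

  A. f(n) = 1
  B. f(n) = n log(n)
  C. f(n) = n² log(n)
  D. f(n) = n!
A < B < C < D

Comparing growth rates:
A = 1 is O(1)
B = n log(n) is O(n log n)
C = n² log(n) is O(n² log n)
D = n! is O(n!)

Therefore, the order from slowest to fastest is: A < B < C < D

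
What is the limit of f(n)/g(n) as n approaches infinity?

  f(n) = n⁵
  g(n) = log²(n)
∞

Since n⁵ (O(n⁵)) grows faster than log²(n) (O(log² n)),
the ratio f(n)/g(n) → ∞ as n → ∞.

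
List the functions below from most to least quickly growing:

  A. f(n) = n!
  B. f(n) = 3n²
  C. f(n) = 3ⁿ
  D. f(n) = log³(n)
A > C > B > D

Comparing growth rates:
A = n! is O(n!)
C = 3ⁿ is O(3ⁿ)
B = 3n² is O(n²)
D = log³(n) is O(log³ n)

Therefore, the order from fastest to slowest is: A > C > B > D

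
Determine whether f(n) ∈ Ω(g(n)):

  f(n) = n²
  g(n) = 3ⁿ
False

f(n) = n² is O(n²), and g(n) = 3ⁿ is O(3ⁿ).
Since O(n²) grows slower than O(3ⁿ), f(n) = Ω(g(n)) is false.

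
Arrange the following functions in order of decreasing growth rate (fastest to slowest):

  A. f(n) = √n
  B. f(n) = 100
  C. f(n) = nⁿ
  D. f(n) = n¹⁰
C > D > A > B

Comparing growth rates:
C = nⁿ is O(nⁿ)
D = n¹⁰ is O(n¹⁰)
A = √n is O(√n)
B = 100 is O(1)

Therefore, the order from fastest to slowest is: C > D > A > B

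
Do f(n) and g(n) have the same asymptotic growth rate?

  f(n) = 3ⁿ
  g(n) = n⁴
False

f(n) = 3ⁿ is O(3ⁿ), and g(n) = n⁴ is O(n⁴).
Since they have different growth rates, f(n) = Θ(g(n)) is false.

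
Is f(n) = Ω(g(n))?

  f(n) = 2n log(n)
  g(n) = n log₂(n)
True

f(n) = 2n log(n) and g(n) = n log₂(n) are both O(n log n).
Big-Ω permits equal growth rates (f ≥ c·g for some c > 0), so f(n) = Ω(g(n)) is true.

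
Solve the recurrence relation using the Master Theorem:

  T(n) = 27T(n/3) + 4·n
Θ(n³)

Master Theorem: a = 27, b = 3, f(n) = 4·n.
Compute the critical exponent d = log₃(27) = 3.
Compare f(n) = Θ(n) against n^d:
  k = 1 < d = 3, so f(n) = O(n^(d-ε)) — Case 1.
  The recursion cost dominates: T(n) = Θ(n^d) = Θ(n³).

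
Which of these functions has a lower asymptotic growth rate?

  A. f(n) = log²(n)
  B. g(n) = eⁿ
A

f(n) = log²(n) is O(log² n), while g(n) = eⁿ is O(eⁿ).
Since O(log² n) grows slower than O(eⁿ), f(n) is dominated.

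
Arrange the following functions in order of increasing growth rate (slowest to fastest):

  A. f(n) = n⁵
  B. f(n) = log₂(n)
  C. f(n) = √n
B < C < A

Comparing growth rates:
B = log₂(n) is O(log n)
C = √n is O(√n)
A = n⁵ is O(n⁵)

Therefore, the order from slowest to fastest is: B < C < A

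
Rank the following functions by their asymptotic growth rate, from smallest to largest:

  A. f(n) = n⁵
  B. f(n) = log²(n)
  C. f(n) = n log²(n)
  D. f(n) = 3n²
B < C < D < A

Comparing growth rates:
B = log²(n) is O(log² n)
C = n log²(n) is O(n log² n)
D = 3n² is O(n²)
A = n⁵ is O(n⁵)

Therefore, the order from slowest to fastest is: B < C < D < A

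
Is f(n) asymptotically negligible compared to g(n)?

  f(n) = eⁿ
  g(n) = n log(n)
False

f(n) = eⁿ is O(eⁿ), and g(n) = n log(n) is O(n log n).
Since O(eⁿ) grows faster than or equal to O(n log n), f(n) = o(g(n)) is false.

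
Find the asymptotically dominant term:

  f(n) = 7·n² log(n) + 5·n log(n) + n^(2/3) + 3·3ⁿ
3·3ⁿ

Looking at each term:
  - 7·n² log(n) is O(n² log n)
  - 5·n log(n) is O(n log n)
  - n^(2/3) is O(n^(2/3))
  - 3·3ⁿ is O(3ⁿ)

The term 3·3ⁿ (O(3ⁿ)) grows fastest and dominates all others.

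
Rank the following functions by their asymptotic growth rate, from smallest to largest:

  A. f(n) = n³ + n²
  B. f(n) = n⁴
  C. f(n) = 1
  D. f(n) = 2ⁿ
C < A < B < D

Comparing growth rates:
C = 1 is O(1)
A = n³ + n² is O(n³)
B = n⁴ is O(n⁴)
D = 2ⁿ is O(2ⁿ)

Therefore, the order from slowest to fastest is: C < A < B < D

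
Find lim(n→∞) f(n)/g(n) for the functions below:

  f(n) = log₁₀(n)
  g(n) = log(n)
1/log(10)

Since log₁₀(n) and log(n) have the same growth rate (O(log n)),
the ratio converges to a constant: 1/log(10).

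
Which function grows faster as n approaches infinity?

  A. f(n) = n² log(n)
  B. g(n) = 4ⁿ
B

f(n) = n² log(n) is O(n² log n), while g(n) = 4ⁿ is O(4ⁿ).
Since O(4ⁿ) grows faster than O(n² log n), g(n) dominates.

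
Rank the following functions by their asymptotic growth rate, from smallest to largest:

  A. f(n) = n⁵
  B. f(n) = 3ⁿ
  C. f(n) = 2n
C < A < B

Comparing growth rates:
C = 2n is O(n)
A = n⁵ is O(n⁵)
B = 3ⁿ is O(3ⁿ)

Therefore, the order from slowest to fastest is: C < A < B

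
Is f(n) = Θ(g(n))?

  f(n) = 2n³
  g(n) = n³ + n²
True

f(n) = 2n³ and g(n) = n³ + n² are both O(n³).
Since they have the same asymptotic growth rate, f(n) = Θ(g(n)) is true.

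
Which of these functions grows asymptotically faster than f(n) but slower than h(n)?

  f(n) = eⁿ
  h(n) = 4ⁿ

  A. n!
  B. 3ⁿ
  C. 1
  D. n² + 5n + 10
B

We need g(n) with eⁿ = o(g(n)) and g(n) = o(4ⁿ), i.e. O(eⁿ) ≺ g ≺ O(4ⁿ).
Check each option:
  A. n! — O(n!) does not grow strictly slower than h(n)
  B. 3ⁿ — O(3ⁿ) is strictly between O(eⁿ) and O(4ⁿ) ✓
  C. 1 — O(1) does not grow strictly faster than f(n)
  D. n² + 5n + 10 — O(n²) does not grow strictly faster than f(n)

Only option B (3ⁿ) lies strictly between.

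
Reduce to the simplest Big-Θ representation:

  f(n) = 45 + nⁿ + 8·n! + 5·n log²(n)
Θ(nⁿ)

Order the terms by growth rate: 45 ≺ 5·n log²(n) ≺ 8·n! ≺ nⁿ.
The fastest-growing term nⁿ dominates as n → ∞; dropping its constant factor gives Θ(nⁿ).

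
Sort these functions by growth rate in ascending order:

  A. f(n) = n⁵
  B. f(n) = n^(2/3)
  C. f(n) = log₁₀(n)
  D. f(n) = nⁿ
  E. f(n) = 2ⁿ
C < B < A < E < D

Comparing growth rates:
C = log₁₀(n) is O(log n)
B = n^(2/3) is O(n^(2/3))
A = n⁵ is O(n⁵)
E = 2ⁿ is O(2ⁿ)
D = nⁿ is O(nⁿ)

Therefore, the order from slowest to fastest is: C < B < A < E < D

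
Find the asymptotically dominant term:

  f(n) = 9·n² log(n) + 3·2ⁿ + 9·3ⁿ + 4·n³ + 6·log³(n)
9·3ⁿ

Looking at each term:
  - 9·n² log(n) is O(n² log n)
  - 3·2ⁿ is O(2ⁿ)
  - 9·3ⁿ is O(3ⁿ)
  - 4·n³ is O(n³)
  - 6·log³(n) is O(log³ n)

The term 9·3ⁿ (O(3ⁿ)) grows fastest and dominates all others.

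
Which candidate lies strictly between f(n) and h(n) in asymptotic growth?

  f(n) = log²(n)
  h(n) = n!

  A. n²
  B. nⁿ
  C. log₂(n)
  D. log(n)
A

We need g(n) with log²(n) = o(g(n)) and g(n) = o(n!), i.e. O(log² n) ≺ g ≺ O(n!).
Check each option:
  A. n² — O(n²) is strictly between O(log² n) and O(n!) ✓
  B. nⁿ — O(nⁿ) does not grow strictly slower than h(n)
  C. log₂(n) — O(log n) does not grow strictly faster than f(n)
  D. log(n) — O(log n) does not grow strictly faster than f(n)

Only option A (n²) lies strictly between.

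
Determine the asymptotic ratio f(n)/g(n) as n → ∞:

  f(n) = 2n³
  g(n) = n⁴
0

Since 2n³ (O(n³)) grows slower than n⁴ (O(n⁴)),
the ratio f(n)/g(n) → 0 as n → ∞.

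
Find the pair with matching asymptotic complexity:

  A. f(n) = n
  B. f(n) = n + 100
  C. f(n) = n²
A and B

Examining each function:
  A. n is O(n)
  B. n + 100 is O(n)
  C. n² is O(n²)

Functions A and B both have the same complexity class.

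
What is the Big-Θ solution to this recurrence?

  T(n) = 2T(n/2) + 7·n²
Θ(n²)

Master Theorem: a = 2, b = 2, f(n) = 7·n².
Compute the critical exponent d = log₂(2) = 1.
Compare f(n) = Θ(n²) against n^d:
  k = 2 > d = 1, so f(n) = Ω(n^(d+ε)) — Case 3.
  Regularity: a·(n/b)^2/n^2 = a/b^2 = 2/4 < 1 ✓.
  The top-level work dominates: T(n) = Θ(f(n)) = Θ(n²).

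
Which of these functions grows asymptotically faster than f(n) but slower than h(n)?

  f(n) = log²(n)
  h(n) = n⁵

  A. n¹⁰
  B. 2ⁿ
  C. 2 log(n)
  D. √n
D

We need g(n) with log²(n) = o(g(n)) and g(n) = o(n⁵), i.e. O(log² n) ≺ g ≺ O(n⁵).
Check each option:
  A. n¹⁰ — O(n¹⁰) does not grow strictly slower than h(n)
  B. 2ⁿ — O(2ⁿ) does not grow strictly slower than h(n)
  C. 2 log(n) — O(log n) does not grow strictly faster than f(n)
  D. √n — O(√n) is strictly between O(log² n) and O(n⁵) ✓

Only option D (√n) lies strictly between.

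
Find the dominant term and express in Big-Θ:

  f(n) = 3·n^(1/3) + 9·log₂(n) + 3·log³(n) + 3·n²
Θ(n²)

Order the terms by growth rate: 9·log₂(n) ≺ 3·log³(n) ≺ 3·n^(1/3) ≺ 3·n².
The fastest-growing term 3·n² dominates as n → ∞; dropping its constant factor gives Θ(n²).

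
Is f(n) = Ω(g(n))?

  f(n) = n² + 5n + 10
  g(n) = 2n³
False

f(n) = n² + 5n + 10 is O(n²), and g(n) = 2n³ is O(n³).
Since O(n²) grows slower than O(n³), f(n) = Ω(g(n)) is false.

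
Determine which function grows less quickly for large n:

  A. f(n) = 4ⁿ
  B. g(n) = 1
B

f(n) = 4ⁿ is O(4ⁿ), while g(n) = 1 is O(1).
Since O(1) grows slower than O(4ⁿ), g(n) is dominated.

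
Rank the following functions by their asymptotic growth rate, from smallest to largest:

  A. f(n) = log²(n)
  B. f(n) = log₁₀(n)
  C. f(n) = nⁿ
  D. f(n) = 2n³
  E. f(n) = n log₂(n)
B < A < E < D < C

Comparing growth rates:
B = log₁₀(n) is O(log n)
A = log²(n) is O(log² n)
E = n log₂(n) is O(n log n)
D = 2n³ is O(n³)
C = nⁿ is O(nⁿ)

Therefore, the order from slowest to fastest is: B < A < E < D < C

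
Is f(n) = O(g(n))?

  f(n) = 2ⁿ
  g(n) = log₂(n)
False

f(n) = 2ⁿ is O(2ⁿ), and g(n) = log₂(n) is O(log n).
Since O(2ⁿ) grows faster than O(log n), f(n) = O(g(n)) is false.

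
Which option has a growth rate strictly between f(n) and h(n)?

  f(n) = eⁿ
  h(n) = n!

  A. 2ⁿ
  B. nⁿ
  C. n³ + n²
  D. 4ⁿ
D

We need g(n) with eⁿ = o(g(n)) and g(n) = o(n!), i.e. O(eⁿ) ≺ g ≺ O(n!).
Check each option:
  A. 2ⁿ — O(2ⁿ) does not grow strictly faster than f(n)
  B. nⁿ — O(nⁿ) does not grow strictly slower than h(n)
  C. n³ + n² — O(n³) does not grow strictly faster than f(n)
  D. 4ⁿ — O(4ⁿ) is strictly between O(eⁿ) and O(n!) ✓

Only option D (4ⁿ) lies strictly between.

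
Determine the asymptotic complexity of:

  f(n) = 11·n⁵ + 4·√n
O(n⁵)

The dominant term in 11·n⁵ + 4·√n is 11·n⁵, which is Θ(n⁵).
Lower-order terms (4·√n) are asymptotically negligible.
Constants are absorbed, so the tightest bound is O(n⁵).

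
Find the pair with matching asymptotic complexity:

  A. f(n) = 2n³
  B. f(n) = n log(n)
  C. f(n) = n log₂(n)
B and C

Examining each function:
  A. 2n³ is O(n³)
  B. n log(n) is O(n log n)
  C. n log₂(n) is O(n log n)

Functions B and C both have the same complexity class.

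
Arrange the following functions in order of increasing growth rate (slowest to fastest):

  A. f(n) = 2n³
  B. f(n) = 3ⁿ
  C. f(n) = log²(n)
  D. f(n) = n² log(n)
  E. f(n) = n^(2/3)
C < E < D < A < B

Comparing growth rates:
C = log²(n) is O(log² n)
E = n^(2/3) is O(n^(2/3))
D = n² log(n) is O(n² log n)
A = 2n³ is O(n³)
B = 3ⁿ is O(3ⁿ)

Therefore, the order from slowest to fastest is: C < E < D < A < B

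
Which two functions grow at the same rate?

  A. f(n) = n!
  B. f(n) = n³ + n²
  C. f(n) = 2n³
B and C

Examining each function:
  A. n! is O(n!)
  B. n³ + n² is O(n³)
  C. 2n³ is O(n³)

Functions B and C both have the same complexity class.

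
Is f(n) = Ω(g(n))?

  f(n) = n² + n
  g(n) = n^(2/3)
True

f(n) = n² + n is O(n²), and g(n) = n^(2/3) is O(n^(2/3)).
Since O(n²) grows at least as fast as O(n^(2/3)), f(n) = Ω(g(n)) is true.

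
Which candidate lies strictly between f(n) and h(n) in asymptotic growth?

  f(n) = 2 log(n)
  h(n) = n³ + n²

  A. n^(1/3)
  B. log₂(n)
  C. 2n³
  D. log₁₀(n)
A

We need g(n) with 2 log(n) = o(g(n)) and g(n) = o(n³ + n²), i.e. O(log n) ≺ g ≺ O(n³).
Check each option:
  A. n^(1/3) — O(n^(1/3)) is strictly between O(log n) and O(n³) ✓
  B. log₂(n) — O(log n) does not grow strictly faster than f(n)
  C. 2n³ — O(n³) does not grow strictly slower than h(n)
  D. log₁₀(n) — O(log n) does not grow strictly faster than f(n)

Only option A (n^(1/3)) lies strictly between.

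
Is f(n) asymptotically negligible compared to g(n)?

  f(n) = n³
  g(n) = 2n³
False

f(n) = n³ is O(n³), and g(n) = 2n³ is O(n³).
Since they have the same growth rate, f(n) = o(g(n)) is false.
(f = o(g) requires f to grow strictly slower, not equal.)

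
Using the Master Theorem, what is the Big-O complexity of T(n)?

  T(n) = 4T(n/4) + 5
Θ(n)

Master Theorem: a = 4, b = 4, f(n) = 5.
Compute the critical exponent d = log₄(4) = 1.
Compare f(n) = Θ(1) against n^d:
  k = 0 < d = 1, so f(n) = O(n^(d-ε)) — Case 1.
  The recursion cost dominates: T(n) = Θ(n^d) = Θ(n).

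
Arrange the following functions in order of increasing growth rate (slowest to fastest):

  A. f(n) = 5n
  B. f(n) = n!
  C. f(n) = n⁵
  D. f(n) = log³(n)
D < A < C < B

Comparing growth rates:
D = log³(n) is O(log³ n)
A = 5n is O(n)
C = n⁵ is O(n⁵)
B = n! is O(n!)

Therefore, the order from slowest to fastest is: D < A < C < B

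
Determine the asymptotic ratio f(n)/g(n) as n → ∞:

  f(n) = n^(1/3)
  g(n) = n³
0

Since n^(1/3) (O(n^(1/3))) grows slower than n³ (O(n³)),
the ratio f(n)/g(n) → 0 as n → ∞.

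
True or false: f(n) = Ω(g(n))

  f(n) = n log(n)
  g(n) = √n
True

f(n) = n log(n) is O(n log n), and g(n) = √n is O(√n).
Since O(n log n) grows at least as fast as O(√n), f(n) = Ω(g(n)) is true.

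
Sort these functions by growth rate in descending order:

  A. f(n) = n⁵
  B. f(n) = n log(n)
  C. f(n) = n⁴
A > C > B

Comparing growth rates:
A = n⁵ is O(n⁵)
C = n⁴ is O(n⁴)
B = n log(n) is O(n log n)

Therefore, the order from fastest to slowest is: A > C > B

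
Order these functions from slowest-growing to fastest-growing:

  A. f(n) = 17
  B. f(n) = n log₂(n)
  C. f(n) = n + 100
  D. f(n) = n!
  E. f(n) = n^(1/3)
A < E < C < B < D

Comparing growth rates:
A = 17 is O(1)
E = n^(1/3) is O(n^(1/3))
C = n + 100 is O(n)
B = n log₂(n) is O(n log n)
D = n! is O(n!)

Therefore, the order from slowest to fastest is: A < E < C < B < D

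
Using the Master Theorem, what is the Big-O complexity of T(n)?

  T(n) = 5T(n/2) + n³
Θ(n³)

Master Theorem: a = 5, b = 2, f(n) = n³.
Compute the critical exponent d = log₂(5) = 2.322.
Compare f(n) = Θ(n³) against n^d:
  k = 3 > d = 2.322, so f(n) = Ω(n^(d+ε)) — Case 3.
  Regularity: a·(n/b)^3/n^3 = a/b^3 = 5/8 < 1 ✓.
  The top-level work dominates: T(n) = Θ(f(n)) = Θ(n³).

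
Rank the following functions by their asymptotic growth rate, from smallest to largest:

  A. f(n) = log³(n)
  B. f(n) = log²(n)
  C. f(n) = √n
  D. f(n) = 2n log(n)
B < A < C < D

Comparing growth rates:
B = log²(n) is O(log² n)
A = log³(n) is O(log³ n)
C = √n is O(√n)
D = 2n log(n) is O(n log n)

Therefore, the order from slowest to fastest is: B < A < C < D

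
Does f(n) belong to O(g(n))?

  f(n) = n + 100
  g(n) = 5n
True

f(n) = n + 100 and g(n) = 5n are both O(n).
Big-O permits equal growth rates (f ≤ c·g for some c), so f(n) = O(g(n)) is true.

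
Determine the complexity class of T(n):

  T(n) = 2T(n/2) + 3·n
Θ(n log n)

Master Theorem: a = 2, b = 2, f(n) = 3·n.
Compute the critical exponent d = log₂(2) = 1.
Compare f(n) = Θ(n) against n^d:
  k = 1 = d, so f(n) = Θ(n^d) — Case 2.
  Work is balanced across levels: T(n) = Θ(n^d log n) = Θ(n log n).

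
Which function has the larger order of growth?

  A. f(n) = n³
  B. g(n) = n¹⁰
B

f(n) = n³ is O(n³), while g(n) = n¹⁰ is O(n¹⁰).
Since O(n¹⁰) grows faster than O(n³), g(n) dominates.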